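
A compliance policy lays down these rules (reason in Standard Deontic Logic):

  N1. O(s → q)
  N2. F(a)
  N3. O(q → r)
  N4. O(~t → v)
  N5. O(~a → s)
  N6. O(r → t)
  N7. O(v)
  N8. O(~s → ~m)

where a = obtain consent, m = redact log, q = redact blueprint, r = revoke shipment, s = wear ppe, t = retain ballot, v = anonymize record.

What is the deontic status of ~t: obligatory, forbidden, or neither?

F(a) at premise 2 means O(~a).
From O(~a) and premise 5, O(~a → s), we obtain O(s).
Applying K to premise 1 (O(s → q)) and O(s) yields O(q).
From O(q) and premise 3, O(q → r), we obtain O(r).
Applying K to premise 6 (O(r → t)) and O(r) yields O(t).
Premises 4, 7, 8 do not contribute to this derivation.
Thus O(t), which is F(~t): ~t is forbidden.

Forbidden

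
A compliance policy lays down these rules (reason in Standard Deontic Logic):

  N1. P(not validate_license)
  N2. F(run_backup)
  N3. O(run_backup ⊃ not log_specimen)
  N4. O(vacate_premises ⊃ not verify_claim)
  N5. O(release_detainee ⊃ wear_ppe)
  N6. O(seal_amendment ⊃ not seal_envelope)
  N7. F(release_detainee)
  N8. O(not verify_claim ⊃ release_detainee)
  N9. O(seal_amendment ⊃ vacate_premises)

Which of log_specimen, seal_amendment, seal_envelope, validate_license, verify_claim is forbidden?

Premise 7 is F(release_detainee), i.e. O(not release_detainee).
Premise 8 is O(not verify_claim ⊃ release_detainee); contrapositively O(not release_detainee ⊃ verify_claim). Since O(not release_detainee) holds, K gives O(verify_claim).
The contrapositive of premise 4 (O(vacate_premises ⊃ not verify_claim)) is O(verify_claim ⊃ not vacate_premises), and O(verify_claim) is already established, so O(not vacate_premises).
Premise 9, O(seal_amendment ⊃ vacate_premises), contraposes to O(not vacate_premises ⊃ not seal_amendment); with O(not vacate_premises) we get O(not seal_amendment).
So O(not seal_amendment) holds, i.e. seal_amendment is forbidden. None of the other listed options is forbidden under the premises.

seal_amendment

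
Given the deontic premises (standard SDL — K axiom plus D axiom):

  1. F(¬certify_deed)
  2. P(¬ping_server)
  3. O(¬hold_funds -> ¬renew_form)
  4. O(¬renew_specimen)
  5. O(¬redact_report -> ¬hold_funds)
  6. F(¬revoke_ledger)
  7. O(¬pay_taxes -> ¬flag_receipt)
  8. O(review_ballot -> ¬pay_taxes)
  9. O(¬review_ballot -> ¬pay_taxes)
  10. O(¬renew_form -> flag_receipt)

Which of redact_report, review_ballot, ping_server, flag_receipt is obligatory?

By case analysis on ¬review_ballot: premise 9 gives O(¬review_ballot -> ¬pay_taxes) and premise 8 gives O(review_ballot -> ¬pay_taxes), so O(¬pay_taxes) either way.
Applying K to premise 7 (O(¬pay_taxes -> ¬flag_receipt)) and O(¬pay_taxes) yields O(¬flag_receipt).
The contrapositive of premise 10 (O(¬renew_form -> flag_receipt)) is O(¬flag_receipt -> renew_form), and O(¬flag_receipt) is already established, so O(renew_form).
Premise 3 is O(¬hold_funds -> ¬renew_form); contrapositively O(renew_form -> hold_funds). Since O(renew_form) holds, K gives O(hold_funds).
The contrapositive of premise 5 (O(¬redact_report -> ¬hold_funds)) is O(hold_funds -> redact_report), and O(hold_funds) is already established, so O(redact_report).
So O(redact_report) holds — redact_report is obligatory. None of the other listed options is made obligatory by any chain of premises.

redact_report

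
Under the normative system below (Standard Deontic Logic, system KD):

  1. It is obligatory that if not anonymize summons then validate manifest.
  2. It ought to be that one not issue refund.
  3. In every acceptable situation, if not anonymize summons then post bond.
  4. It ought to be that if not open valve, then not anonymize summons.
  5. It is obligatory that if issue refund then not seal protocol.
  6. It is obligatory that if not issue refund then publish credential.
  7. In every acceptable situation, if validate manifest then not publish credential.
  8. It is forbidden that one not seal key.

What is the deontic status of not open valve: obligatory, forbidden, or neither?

Forbidden

From premise 2 we have O(¬issue_refund).
Premise 6 is O(¬issue_refund → publish_credential); since O(¬issue_refund), deontic closure gives O(publish_credential).
Premise 7 is O(validate_manifest → ¬publish_credential); contrapositively O(publish_credential → ¬validate_manifest). Since O(publish_credential) holds, K gives O(¬validate_manifest).
Premise 1, O(¬anonymize_summons → validate_manifest), contraposes to O(¬validate_manifest → anonymize_summons); with O(¬validate_manifest) we get O(anonymize_summons).
Premise 4, O(¬open_valve → ¬anonymize_summons), contraposes to O(anonymize_summons → open_valve); with O(anonymize_summons) we get O(open_valve).
Premises 3, 5, 8 do not contribute to this derivation.
Thus O(open_valve), which is F(¬open_valve): ¬open_valve is forbidden.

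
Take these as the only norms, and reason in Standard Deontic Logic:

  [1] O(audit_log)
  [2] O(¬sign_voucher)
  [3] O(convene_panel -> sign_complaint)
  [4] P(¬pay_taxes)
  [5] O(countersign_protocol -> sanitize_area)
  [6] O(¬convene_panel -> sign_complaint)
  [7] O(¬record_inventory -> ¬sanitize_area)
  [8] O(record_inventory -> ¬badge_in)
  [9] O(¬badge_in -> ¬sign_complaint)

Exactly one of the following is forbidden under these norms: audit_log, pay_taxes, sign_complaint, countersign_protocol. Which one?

Premises 6 and 3 are O(¬convene_panel -> sign_complaint) and O(convene_panel -> sign_complaint); every ideal world satisfies ¬convene_panel or convene_panel, so in either case sign_complaint holds — hence O(sign_complaint).
The contrapositive of premise 9 (O(¬badge_in -> ¬sign_complaint)) is O(sign_complaint -> badge_in), and O(sign_complaint) is already established, so O(badge_in).
The contrapositive of premise 8 (O(record_inventory -> ¬badge_in)) is O(badge_in -> ¬record_inventory), and O(badge_in) is already established, so O(¬record_inventory).
Applying K to premise 7 (O(¬record_inventory -> ¬sanitize_area)) and O(¬record_inventory) yields O(¬sanitize_area).
The contrapositive of premise 5 (O(countersign_protocol -> sanitize_area)) is O(¬sanitize_area -> ¬countersign_protocol), and O(¬sanitize_area) is already established, so O(¬countersign_protocol).
So O(¬countersign_protocol) holds, i.e. countersign_protocol is forbidden. None of the other listed options is forbidden under the premises.

countersign_protocol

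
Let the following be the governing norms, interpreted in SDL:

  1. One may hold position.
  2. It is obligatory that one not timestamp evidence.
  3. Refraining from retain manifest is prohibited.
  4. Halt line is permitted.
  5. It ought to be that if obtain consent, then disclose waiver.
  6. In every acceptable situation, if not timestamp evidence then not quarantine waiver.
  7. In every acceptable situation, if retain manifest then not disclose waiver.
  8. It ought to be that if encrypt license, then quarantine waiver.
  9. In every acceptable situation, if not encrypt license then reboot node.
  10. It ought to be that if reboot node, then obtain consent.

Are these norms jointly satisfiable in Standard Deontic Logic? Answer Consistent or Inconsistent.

Premise 3 is F(¬retain_manifest), i.e. O(retain_manifest).
With premise 7, O(retain_manifest → ¬disclose_waiver), the K-axiom yields O(¬disclose_waiver).
Premise 5, O(obtain_consent → disclose_waiver), contraposes to O(¬disclose_waiver → ¬obtain_consent); with O(¬disclose_waiver) we get O(¬obtain_consent).
Premise 10, O(reboot_node → obtain_consent), contraposes to O(¬obtain_consent → ¬reboot_node); with O(¬obtain_consent) we get O(¬reboot_node).
Premise 9 is O(¬encrypt_license → reboot_node); contrapositively O(¬reboot_node → encrypt_license). Since O(¬reboot_node) holds, K gives O(encrypt_license).
With premise 8, O(encrypt_license → quarantine_waiver), the K-axiom yields O(quarantine_waiver).
Premise 6, O(¬timestamp_evidence → ¬quarantine_waiver), contraposes to O(quarantine_waiver → timestamp_evidence); with O(quarantine_waiver) we get O(timestamp_evidence).
But premise 2 directly asserts O(¬timestamp_evidence).
We now have both O(timestamp_evidence) and O(¬timestamp_evidence) — timestamp_evidence is simultaneously obligatory and forbidden, violating the D-axiom.

Inconsistent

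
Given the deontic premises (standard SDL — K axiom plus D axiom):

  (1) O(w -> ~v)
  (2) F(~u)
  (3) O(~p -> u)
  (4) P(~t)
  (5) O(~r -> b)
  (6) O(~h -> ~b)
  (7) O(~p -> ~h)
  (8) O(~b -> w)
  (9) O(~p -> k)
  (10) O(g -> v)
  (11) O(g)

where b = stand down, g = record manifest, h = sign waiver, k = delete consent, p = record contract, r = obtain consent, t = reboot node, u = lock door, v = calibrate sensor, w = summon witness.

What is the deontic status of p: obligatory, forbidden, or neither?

From premise 11 we have O(g).
From O(g) and premise 10, O(g -> v), we obtain O(v).
Premise 1 is O(w -> ~v); contrapositively O(v -> ~w). Since O(v) holds, K gives O(~w).
The contrapositive of premise 8 (O(~b -> w)) is O(~w -> b), and O(~w) is already established, so O(b).
Premise 6 is O(~h -> ~b); contrapositively O(b -> h). Since O(b) holds, K gives O(h).
Premise 7 is O(~p -> ~h); contrapositively O(h -> p). Since O(h) holds, K gives O(p).
Premises 2, 3, 4, 5, 9 do not contribute to this derivation.
Hence p is obligatory.

Obligatory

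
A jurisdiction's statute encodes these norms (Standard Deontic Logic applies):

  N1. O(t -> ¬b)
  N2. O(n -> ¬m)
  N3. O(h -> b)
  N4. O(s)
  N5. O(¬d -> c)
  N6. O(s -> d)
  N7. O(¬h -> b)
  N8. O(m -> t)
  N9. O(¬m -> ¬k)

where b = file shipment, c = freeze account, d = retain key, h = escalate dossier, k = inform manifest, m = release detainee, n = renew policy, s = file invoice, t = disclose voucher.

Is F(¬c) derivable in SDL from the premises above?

Premise 5 is O(¬d -> c), but O(¬d) is not derivable from the premises, so it does not yield O(c).
No other premise forces O(c). An ideal world satisfying every premise can still have ¬c true, so F(¬c) is not derivable.

No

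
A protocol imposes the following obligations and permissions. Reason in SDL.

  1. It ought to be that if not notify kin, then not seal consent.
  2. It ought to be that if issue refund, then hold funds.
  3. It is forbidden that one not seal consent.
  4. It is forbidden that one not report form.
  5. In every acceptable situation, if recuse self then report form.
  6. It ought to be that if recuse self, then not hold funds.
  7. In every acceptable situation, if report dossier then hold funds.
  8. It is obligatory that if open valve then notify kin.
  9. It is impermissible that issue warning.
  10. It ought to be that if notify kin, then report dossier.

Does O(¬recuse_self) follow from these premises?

Yes

Premise 3, F(¬seal_consent), is equivalent to O(seal_consent).
The contrapositive of premise 1 (O(¬notify_kin → ¬seal_consent)) is O(seal_consent → notify_kin), and O(seal_consent) is already established, so O(notify_kin).
With premise 10, O(notify_kin → report_dossier), the K-axiom yields O(report_dossier).
Premise 7 is O(report_dossier → hold_funds); since O(report_dossier), deontic closure gives O(hold_funds).
Premise 6, O(recuse_self → ¬hold_funds), contraposes to O(hold_funds → ¬recuse_self); with O(hold_funds) we get O(¬recuse_self).
Premises 2, 4, 5, 8, 9 do not contribute to this derivation.
So O(¬recuse_self) follows.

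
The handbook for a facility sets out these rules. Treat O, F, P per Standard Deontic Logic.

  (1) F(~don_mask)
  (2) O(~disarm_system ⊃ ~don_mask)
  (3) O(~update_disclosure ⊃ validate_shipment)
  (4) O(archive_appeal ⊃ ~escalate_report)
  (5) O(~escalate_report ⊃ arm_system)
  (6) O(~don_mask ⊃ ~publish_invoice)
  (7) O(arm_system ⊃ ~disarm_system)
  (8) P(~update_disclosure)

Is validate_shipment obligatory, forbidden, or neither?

Premise 3 is O(~update_disclosure ⊃ validate_shipment), but O(~update_disclosure) is not derivable from the premises (the permission P(~update_disclosure) asserts only ~O(update_disclosure), not O(~update_disclosure)), so it does not yield O(validate_shipment).
No premise or chain of K-axiom applications forces O(validate_shipment), and none forces O(~validate_shipment). So validate_shipment is neither obligatory nor forbidden under these norms.

Neither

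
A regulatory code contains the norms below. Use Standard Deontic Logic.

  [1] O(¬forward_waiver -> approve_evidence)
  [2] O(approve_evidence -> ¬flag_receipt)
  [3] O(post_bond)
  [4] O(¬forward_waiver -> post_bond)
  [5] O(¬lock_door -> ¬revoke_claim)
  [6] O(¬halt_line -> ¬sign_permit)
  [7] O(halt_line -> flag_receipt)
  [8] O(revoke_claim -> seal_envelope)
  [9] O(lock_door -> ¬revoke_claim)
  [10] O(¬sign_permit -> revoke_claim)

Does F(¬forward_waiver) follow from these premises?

Premises 9 and 5 cover both cases: O(lock_door -> ¬revoke_claim) and O(¬lock_door -> ¬revoke_claim). Since lock_door ∨ ¬lock_door is a tautology, O(¬revoke_claim) follows.
Premise 10, O(¬sign_permit -> revoke_claim), contraposes to O(¬revoke_claim -> sign_permit); with O(¬revoke_claim) we get O(sign_permit).
Premise 6, O(¬halt_line -> ¬sign_permit), contraposes to O(sign_permit -> halt_line); with O(sign_permit) we get O(halt_line).
With premise 7, O(halt_line -> flag_receipt), the K-axiom yields O(flag_receipt).
Premise 2 is O(approve_evidence -> ¬flag_receipt); contrapositively O(flag_receipt -> ¬approve_evidence). Since O(flag_receipt) holds, K gives O(¬approve_evidence).
Premise 1, O(¬forward_waiver -> approve_evidence), contraposes to O(¬approve_evidence -> forward_waiver); with O(¬approve_evidence) we get O(forward_waiver).
Premises 3, 4, 8 do not contribute to this derivation.
So O(forward_waiver) holds, i.e. F(¬forward_waiver). The claim follows.

Yes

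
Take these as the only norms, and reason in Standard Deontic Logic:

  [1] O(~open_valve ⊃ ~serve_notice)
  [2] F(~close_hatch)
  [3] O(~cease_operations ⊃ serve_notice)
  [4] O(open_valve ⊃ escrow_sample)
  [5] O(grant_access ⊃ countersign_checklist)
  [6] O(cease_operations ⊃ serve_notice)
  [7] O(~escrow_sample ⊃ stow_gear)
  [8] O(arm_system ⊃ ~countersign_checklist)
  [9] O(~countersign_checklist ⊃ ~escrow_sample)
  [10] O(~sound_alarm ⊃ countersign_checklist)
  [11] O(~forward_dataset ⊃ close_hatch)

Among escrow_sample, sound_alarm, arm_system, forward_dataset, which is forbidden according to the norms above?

arm_system

By case analysis on ~cease_operations: premise 3 gives O(~cease_operations ⊃ serve_notice) and premise 6 gives O(cease_operations ⊃ serve_notice), so O(serve_notice) either way.
Premise 1, O(~open_valve ⊃ ~serve_notice), contraposes to O(serve_notice ⊃ open_valve); with O(serve_notice) we get O(open_valve).
Applying K to premise 4 (O(open_valve ⊃ escrow_sample)) and O(open_valve) yields O(escrow_sample).
Premise 9, O(~countersign_checklist ⊃ ~escrow_sample), contraposes to O(escrow_sample ⊃ countersign_checklist); with O(escrow_sample) we get O(countersign_checklist).
Premise 8, O(arm_system ⊃ ~countersign_checklist), contraposes to O(countersign_checklist ⊃ ~arm_system); with O(countersign_checklist) we get O(~arm_system).
So O(~arm_system) holds, i.e. arm_system is forbidden. None of the other listed options is forbidden under the premises.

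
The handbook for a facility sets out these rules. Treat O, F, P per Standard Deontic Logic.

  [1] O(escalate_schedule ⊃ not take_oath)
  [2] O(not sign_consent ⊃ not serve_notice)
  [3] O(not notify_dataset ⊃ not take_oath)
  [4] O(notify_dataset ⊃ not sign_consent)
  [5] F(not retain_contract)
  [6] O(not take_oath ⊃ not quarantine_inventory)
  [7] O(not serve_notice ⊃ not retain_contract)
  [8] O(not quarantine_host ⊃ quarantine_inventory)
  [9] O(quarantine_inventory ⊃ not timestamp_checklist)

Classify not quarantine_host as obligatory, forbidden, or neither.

Forbidden

Premise 5 is F(not retain_contract), i.e. O(retain_contract).
Premise 7, O(not serve_notice ⊃ not retain_contract), contraposes to O(retain_contract ⊃ serve_notice); with O(retain_contract) we get O(serve_notice).
Premise 2, O(not sign_consent ⊃ not serve_notice), contraposes to O(serve_notice ⊃ sign_consent); with O(serve_notice) we get O(sign_consent).
Premise 4, O(notify_dataset ⊃ not sign_consent), contraposes to O(sign_consent ⊃ not notify_dataset); with O(sign_consent) we get O(not notify_dataset).
Premise 3 is O(not notify_dataset ⊃ not take_oath); since O(not notify_dataset), deontic closure gives O(not take_oath).
From O(not take_oath) and premise 6, O(not take_oath ⊃ not quarantine_inventory), we obtain O(not quarantine_inventory).
The contrapositive of premise 8 (O(not quarantine_host ⊃ quarantine_inventory)) is O(not quarantine_inventory ⊃ quarantine_host), and O(not quarantine_inventory) is already established, so O(quarantine_host).
Premises 1, 9 do not contribute to this derivation.
Thus O(quarantine_host), which is F(not quarantine_host): not quarantine_host is forbidden.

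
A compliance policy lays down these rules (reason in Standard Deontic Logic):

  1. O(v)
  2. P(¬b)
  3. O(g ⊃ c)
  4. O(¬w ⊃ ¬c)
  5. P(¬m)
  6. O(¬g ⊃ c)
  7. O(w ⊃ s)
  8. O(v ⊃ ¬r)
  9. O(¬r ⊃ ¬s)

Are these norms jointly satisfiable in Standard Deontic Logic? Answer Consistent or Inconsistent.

Premises 3 and 6 are O(g ⊃ c) and O(¬g ⊃ c); every ideal world satisfies g or ¬g, so in either case c holds — hence O(c).
Premise 4, O(¬w ⊃ ¬c), contraposes to O(c ⊃ w); with O(c) we get O(w).
Premise 7 is O(w ⊃ s); since O(w), deontic closure gives O(s).
Premise 9 is O(¬r ⊃ ¬s); contrapositively O(s ⊃ r). Since O(s) holds, K gives O(r).
Premise 8, O(v ⊃ ¬r), contraposes to O(r ⊃ ¬v); with O(r) we get O(¬v).
However, premise 1 gives O(v).
We now have both O(¬v) and O(v) — v is simultaneously obligatory and forbidden, violating the D-axiom.

Inconsistent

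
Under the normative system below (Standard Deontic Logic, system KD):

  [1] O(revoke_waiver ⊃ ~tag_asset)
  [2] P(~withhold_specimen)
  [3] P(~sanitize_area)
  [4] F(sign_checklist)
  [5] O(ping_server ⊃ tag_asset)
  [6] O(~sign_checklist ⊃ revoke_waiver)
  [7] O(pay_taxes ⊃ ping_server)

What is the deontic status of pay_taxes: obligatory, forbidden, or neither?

F(sign_checklist) at premise 4 means O(~sign_checklist).
With premise 6, O(~sign_checklist ⊃ revoke_waiver), the K-axiom yields O(revoke_waiver).
Applying K to premise 1 (O(revoke_waiver ⊃ ~tag_asset)) and O(revoke_waiver) yields O(~tag_asset).
The contrapositive of premise 5 (O(ping_server ⊃ tag_asset)) is O(~tag_asset ⊃ ~ping_server), and O(~tag_asset) is already established, so O(~ping_server).
Premise 7, O(pay_taxes ⊃ ping_server), contraposes to O(~ping_server ⊃ ~pay_taxes); with O(~ping_server) we get O(~pay_taxes).
Premises 2, 3 do not contribute to this derivation.
Thus O(~pay_taxes), which is F(pay_taxes): pay_taxes is forbidden.

Forbidden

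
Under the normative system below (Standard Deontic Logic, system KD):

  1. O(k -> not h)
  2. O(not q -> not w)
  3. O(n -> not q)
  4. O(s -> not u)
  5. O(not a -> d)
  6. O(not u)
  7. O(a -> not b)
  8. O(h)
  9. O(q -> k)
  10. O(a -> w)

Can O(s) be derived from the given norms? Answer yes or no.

No

Premise 4 is O(s -> not u); even if O(not u) held, inferring O(s) would be affirming the consequent — invalid.
No other premise forces O(s). An ideal world satisfying every premise can still have s false, so O(s) is not derivable.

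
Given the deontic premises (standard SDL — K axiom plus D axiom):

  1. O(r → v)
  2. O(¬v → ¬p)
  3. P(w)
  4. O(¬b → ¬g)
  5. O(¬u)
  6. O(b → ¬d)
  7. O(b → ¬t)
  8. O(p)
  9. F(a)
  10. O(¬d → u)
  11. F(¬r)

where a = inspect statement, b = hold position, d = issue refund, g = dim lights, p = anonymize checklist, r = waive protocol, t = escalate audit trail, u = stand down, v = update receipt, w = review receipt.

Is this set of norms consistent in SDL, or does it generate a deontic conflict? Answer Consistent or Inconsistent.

Premise 2 is O(¬v → ¬p), but O(¬v) is not derivable from the premises, so it does not yield O(¬p).
So O(¬p) is not derivable, and the apparent clash with O(p) does not arise.
A world satisfying every obligation exists (e.g. a=false, b=false, d=true, g=false, p=true, r=true, t=false, u=false, v=true, w=false); no atom is both obligatory and forbidden, so the set is consistent.

Consistent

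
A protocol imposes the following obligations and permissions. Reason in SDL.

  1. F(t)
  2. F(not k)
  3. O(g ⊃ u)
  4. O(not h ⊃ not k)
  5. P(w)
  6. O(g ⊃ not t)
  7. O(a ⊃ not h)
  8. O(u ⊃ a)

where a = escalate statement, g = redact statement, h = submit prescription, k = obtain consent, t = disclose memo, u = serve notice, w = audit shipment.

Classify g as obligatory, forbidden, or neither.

Forbidden

Premise 2, F(not k), is equivalent to O(k).
Premise 4 is O(not h ⊃ not k); contrapositively O(k ⊃ h). Since O(k) holds, K gives O(h).
The contrapositive of premise 7 (O(a ⊃ not h)) is O(h ⊃ not a), and O(h) is already established, so O(not a).
Premise 8 is O(u ⊃ a); contrapositively O(not a ⊃ not u). Since O(not a) holds, K gives O(not u).
Premise 3 is O(g ⊃ u); contrapositively O(not u ⊃ not g). Since O(not u) holds, K gives O(not g).
Premises 1, 5, 6 do not contribute to this derivation.
Thus O(not g), which is F(g): g is forbidden.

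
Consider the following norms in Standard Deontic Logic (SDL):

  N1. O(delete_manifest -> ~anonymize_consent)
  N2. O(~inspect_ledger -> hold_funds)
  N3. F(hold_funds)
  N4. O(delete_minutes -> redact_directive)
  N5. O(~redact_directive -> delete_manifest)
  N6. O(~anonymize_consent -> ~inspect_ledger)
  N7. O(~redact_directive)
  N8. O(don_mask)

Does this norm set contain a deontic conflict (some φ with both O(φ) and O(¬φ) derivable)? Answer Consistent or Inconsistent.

Premise 3 is F(hold_funds), i.e. O(~hold_funds).
The contrapositive of premise 2 (O(~inspect_ledger -> hold_funds)) is O(~hold_funds -> inspect_ledger), and O(~hold_funds) is already established, so O(inspect_ledger).
Premise 6, O(~anonymize_consent -> ~inspect_ledger), contraposes to O(inspect_ledger -> anonymize_consent); with O(inspect_ledger) we get O(anonymize_consent).
Premise 1 is O(delete_manifest -> ~anonymize_consent); contrapositively O(anonymize_consent -> ~delete_manifest). Since O(anonymize_consent) holds, K gives O(~delete_manifest).
Premise 5 is O(~redact_directive -> delete_manifest); contrapositively O(~delete_manifest -> redact_directive). Since O(~delete_manifest) holds, K gives O(redact_directive).
Yet premise 7 states O(~redact_directive).
We now have both O(redact_directive) and O(~redact_directive) — redact_directive is simultaneously obligatory and forbidden, violating the D-axiom.

Inconsistent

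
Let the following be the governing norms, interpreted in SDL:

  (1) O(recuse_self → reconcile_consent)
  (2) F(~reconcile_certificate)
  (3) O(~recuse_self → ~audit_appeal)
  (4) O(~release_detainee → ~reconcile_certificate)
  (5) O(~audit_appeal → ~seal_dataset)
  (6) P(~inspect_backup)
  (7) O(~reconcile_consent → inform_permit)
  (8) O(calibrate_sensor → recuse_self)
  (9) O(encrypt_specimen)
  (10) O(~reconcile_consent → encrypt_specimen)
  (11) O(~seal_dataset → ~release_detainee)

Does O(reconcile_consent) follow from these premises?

Yes

Premise 2 is F(~reconcile_certificate), i.e. O(reconcile_certificate).
Premise 4 is O(~release_detainee → ~reconcile_certificate); contrapositively O(reconcile_certificate → release_detainee). Since O(reconcile_certificate) holds, K gives O(release_detainee).
Premise 11, O(~seal_dataset → ~release_detainee), contraposes to O(release_detainee → seal_dataset); with O(release_detainee) we get O(seal_dataset).
Premise 5 is O(~audit_appeal → ~seal_dataset); contrapositively O(seal_dataset → audit_appeal). Since O(seal_dataset) holds, K gives O(audit_appeal).
Premise 3 is O(~recuse_self → ~audit_appeal); contrapositively O(audit_appeal → recuse_self). Since O(audit_appeal) holds, K gives O(recuse_self).
With premise 1, O(recuse_self → reconcile_consent), the K-axiom yields O(reconcile_consent).
Premises 6, 7, 8, 9, 10 do not contribute to this derivation.
So O(reconcile_consent) follows.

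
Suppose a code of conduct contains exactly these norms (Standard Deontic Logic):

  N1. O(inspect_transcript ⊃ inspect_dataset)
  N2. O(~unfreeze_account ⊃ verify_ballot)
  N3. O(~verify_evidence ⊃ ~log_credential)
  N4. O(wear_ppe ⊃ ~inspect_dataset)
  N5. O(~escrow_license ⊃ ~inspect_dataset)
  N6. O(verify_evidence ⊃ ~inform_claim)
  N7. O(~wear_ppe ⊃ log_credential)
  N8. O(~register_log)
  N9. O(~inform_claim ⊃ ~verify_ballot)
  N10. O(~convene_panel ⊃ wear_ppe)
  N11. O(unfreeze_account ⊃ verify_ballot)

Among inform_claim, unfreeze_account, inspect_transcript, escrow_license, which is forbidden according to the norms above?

Premises 11 and 2 are O(unfreeze_account ⊃ verify_ballot) and O(~unfreeze_account ⊃ verify_ballot); every ideal world satisfies unfreeze_account or ~unfreeze_account, so in either case verify_ballot holds — hence O(verify_ballot).
The contrapositive of premise 9 (O(~inform_claim ⊃ ~verify_ballot)) is O(verify_ballot ⊃ inform_claim), and O(verify_ballot) is already established, so O(inform_claim).
The contrapositive of premise 6 (O(verify_evidence ⊃ ~inform_claim)) is O(inform_claim ⊃ ~verify_evidence), and O(inform_claim) is already established, so O(~verify_evidence).
With premise 3, O(~verify_evidence ⊃ ~log_credential), the K-axiom yields O(~log_credential).
Premise 7, O(~wear_ppe ⊃ log_credential), contraposes to O(~log_credential ⊃ wear_ppe); with O(~log_credential) we get O(wear_ppe).
Premise 4 is O(wear_ppe ⊃ ~inspect_dataset); since O(wear_ppe), deontic closure gives O(~inspect_dataset).
Premise 1 is O(inspect_transcript ⊃ inspect_dataset); contrapositively O(~inspect_dataset ⊃ ~inspect_transcript). Since O(~inspect_dataset) holds, K gives O(~inspect_transcript).
So O(~inspect_transcript) holds, i.e. inspect_transcript is forbidden. None of the other listed options is forbidden under the premises.

inspect_transcript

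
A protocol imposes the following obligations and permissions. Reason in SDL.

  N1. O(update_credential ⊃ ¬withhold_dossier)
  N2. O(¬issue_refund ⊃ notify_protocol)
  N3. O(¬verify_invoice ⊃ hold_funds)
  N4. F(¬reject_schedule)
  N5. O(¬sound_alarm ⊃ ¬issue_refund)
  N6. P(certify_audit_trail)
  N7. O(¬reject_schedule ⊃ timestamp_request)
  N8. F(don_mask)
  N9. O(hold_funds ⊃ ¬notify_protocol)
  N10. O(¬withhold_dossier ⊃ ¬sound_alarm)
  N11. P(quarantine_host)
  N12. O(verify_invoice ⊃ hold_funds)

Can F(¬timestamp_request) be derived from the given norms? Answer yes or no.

No

Premise 7 is O(¬reject_schedule ⊃ timestamp_request), but O(¬reject_schedule) is not derivable from the premises, so it does not yield O(timestamp_request).
No other premise forces O(timestamp_request). An ideal world satisfying every premise can still have ¬timestamp_request true, so F(¬timestamp_request) is not derivable.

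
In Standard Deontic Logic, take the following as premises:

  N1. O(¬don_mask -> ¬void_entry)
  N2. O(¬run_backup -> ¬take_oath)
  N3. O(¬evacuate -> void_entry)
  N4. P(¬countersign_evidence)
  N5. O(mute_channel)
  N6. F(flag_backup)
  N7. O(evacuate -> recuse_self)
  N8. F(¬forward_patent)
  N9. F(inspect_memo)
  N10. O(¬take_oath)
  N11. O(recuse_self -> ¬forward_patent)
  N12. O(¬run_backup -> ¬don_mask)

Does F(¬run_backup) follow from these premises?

Yes

F(¬forward_patent) at premise 8 means O(forward_patent).
The contrapositive of premise 11 (O(recuse_self -> ¬forward_patent)) is O(forward_patent -> ¬recuse_self), and O(forward_patent) is already established, so O(¬recuse_self).
Premise 7, O(evacuate -> recuse_self), contraposes to O(¬recuse_self -> ¬evacuate); with O(¬recuse_self) we get O(¬evacuate).
Premise 3 is O(¬evacuate -> void_entry); since O(¬evacuate), deontic closure gives O(void_entry).
Premise 1 is O(¬don_mask -> ¬void_entry); contrapositively O(void_entry -> don_mask). Since O(void_entry) holds, K gives O(don_mask).
Premise 12, O(¬run_backup -> ¬don_mask), contraposes to O(don_mask -> run_backup); with O(don_mask) we get O(run_backup).
Premises 2, 4, 5, 6, 9, 10 do not contribute to this derivation.
So O(run_backup) holds, i.e. F(¬run_backup). The claim follows.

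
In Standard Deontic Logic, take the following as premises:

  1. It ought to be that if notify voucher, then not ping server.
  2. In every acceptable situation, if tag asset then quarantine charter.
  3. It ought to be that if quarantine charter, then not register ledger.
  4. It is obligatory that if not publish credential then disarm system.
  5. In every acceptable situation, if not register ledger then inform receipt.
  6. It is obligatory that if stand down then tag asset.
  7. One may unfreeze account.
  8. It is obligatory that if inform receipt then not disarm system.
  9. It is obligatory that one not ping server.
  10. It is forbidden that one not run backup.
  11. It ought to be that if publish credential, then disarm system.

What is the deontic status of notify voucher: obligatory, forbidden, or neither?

Premise 1 is O(notify_voucher → ¬ping_server); even if O(¬ping_server) held, inferring O(notify_voucher) would be affirming the consequent — invalid.
No premise or chain of K-axiom applications forces O(notify_voucher), and none forces O(¬notify_voucher). So notify_voucher is neither obligatory nor forbidden under these norms.

Neither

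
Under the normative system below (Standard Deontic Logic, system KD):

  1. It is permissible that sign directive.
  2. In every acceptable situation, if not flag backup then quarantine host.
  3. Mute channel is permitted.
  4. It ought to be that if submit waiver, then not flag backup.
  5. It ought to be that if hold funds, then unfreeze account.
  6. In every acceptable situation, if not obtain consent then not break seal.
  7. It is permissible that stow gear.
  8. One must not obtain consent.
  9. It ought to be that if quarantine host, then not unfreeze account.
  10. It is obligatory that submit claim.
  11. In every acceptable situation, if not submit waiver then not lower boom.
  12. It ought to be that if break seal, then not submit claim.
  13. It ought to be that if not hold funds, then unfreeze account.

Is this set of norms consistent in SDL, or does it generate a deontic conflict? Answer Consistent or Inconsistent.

Consistent

Premise 12 is O(break_seal → ¬submit_claim), but O(break_seal) is not derivable from the premises, so it does not yield O(¬submit_claim).
So O(¬submit_claim) is not derivable, and the apparent clash with O(submit_claim) does not arise.
A world satisfying every obligation exists (e.g. break_seal=false, flag_backup=true, hold_funds=false, lower_boom=false, mute_channel=false, obtain_consent=false, quarantine_host=false, sign_directive=false, stow_gear=false, submit_claim=true, submit_waiver=false, unfreeze_account=true); no atom is both obligatory and forbidden, so the set is consistent.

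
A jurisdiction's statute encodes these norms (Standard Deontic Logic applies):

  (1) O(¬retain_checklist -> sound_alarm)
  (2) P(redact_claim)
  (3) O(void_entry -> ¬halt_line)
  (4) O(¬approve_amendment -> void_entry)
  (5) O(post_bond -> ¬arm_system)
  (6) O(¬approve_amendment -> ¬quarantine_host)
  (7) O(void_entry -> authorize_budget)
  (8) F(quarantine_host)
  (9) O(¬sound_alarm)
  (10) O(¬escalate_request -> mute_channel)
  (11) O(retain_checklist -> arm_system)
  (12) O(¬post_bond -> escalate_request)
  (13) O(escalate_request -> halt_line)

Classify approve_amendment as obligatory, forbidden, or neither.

Premise 9 gives O(¬sound_alarm).
Premise 1, O(¬retain_checklist -> sound_alarm), contraposes to O(¬sound_alarm -> retain_checklist); with O(¬sound_alarm) we get O(retain_checklist).
Applying K to premise 11 (O(retain_checklist -> arm_system)) and O(retain_checklist) yields O(arm_system).
Premise 5, O(post_bond -> ¬arm_system), contraposes to O(arm_system -> ¬post_bond); with O(arm_system) we get O(¬post_bond).
With premise 12, O(¬post_bond -> escalate_request), the K-axiom yields O(escalate_request).
From O(escalate_request) and premise 13, O(escalate_request -> halt_line), we obtain O(halt_line).
The contrapositive of premise 3 (O(void_entry -> ¬halt_line)) is O(halt_line -> ¬void_entry), and O(halt_line) is already established, so O(¬void_entry).
The contrapositive of premise 4 (O(¬approve_amendment -> void_entry)) is O(¬void_entry -> approve_amendment), and O(¬void_entry) is already established, so O(approve_amendment).
Premises 2, 6, 7, 8, 10 do not contribute to this derivation.
Hence approve_amendment is obligatory.

Obligatory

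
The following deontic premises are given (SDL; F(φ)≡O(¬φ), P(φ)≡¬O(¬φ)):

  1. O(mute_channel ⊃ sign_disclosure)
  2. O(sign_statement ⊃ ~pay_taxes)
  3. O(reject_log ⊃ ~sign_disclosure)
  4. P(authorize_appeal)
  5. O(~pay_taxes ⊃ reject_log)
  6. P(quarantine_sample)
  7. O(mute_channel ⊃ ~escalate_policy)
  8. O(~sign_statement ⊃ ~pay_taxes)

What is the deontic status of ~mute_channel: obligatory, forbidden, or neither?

Obligatory

Premises 8 and 2 cover both cases: O(~sign_statement ⊃ ~pay_taxes) and O(sign_statement ⊃ ~pay_taxes). Since ~sign_statement ∨ sign_statement is a tautology, O(~pay_taxes) follows.
Applying K to premise 5 (O(~pay_taxes ⊃ reject_log)) and O(~pay_taxes) yields O(reject_log).
Premise 3 is O(reject_log ⊃ ~sign_disclosure); since O(reject_log), deontic closure gives O(~sign_disclosure).
Premise 1 is O(mute_channel ⊃ sign_disclosure); contrapositively O(~sign_disclosure ⊃ ~mute_channel). Since O(~sign_disclosure) holds, K gives O(~mute_channel).
Premises 4, 6, 7 do not contribute to this derivation.
Hence ~mute_channel is obligatory.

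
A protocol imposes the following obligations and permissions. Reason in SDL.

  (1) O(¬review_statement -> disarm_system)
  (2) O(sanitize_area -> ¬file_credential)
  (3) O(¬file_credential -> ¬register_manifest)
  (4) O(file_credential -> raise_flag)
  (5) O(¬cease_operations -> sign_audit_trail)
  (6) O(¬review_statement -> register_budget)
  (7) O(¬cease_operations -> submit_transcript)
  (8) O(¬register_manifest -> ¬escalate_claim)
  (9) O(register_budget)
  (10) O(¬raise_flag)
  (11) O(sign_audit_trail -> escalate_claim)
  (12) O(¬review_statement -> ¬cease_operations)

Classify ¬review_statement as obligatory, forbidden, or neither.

Premise 10 gives O(¬raise_flag).
Premise 4 is O(file_credential -> raise_flag); contrapositively O(¬raise_flag -> ¬file_credential). Since O(¬raise_flag) holds, K gives O(¬file_credential).
With premise 3, O(¬file_credential -> ¬register_manifest), the K-axiom yields O(¬register_manifest).
Premise 8 is O(¬register_manifest -> ¬escalate_claim); since O(¬register_manifest), deontic closure gives O(¬escalate_claim).
Premise 11, O(sign_audit_trail -> escalate_claim), contraposes to O(¬escalate_claim -> ¬sign_audit_trail); with O(¬escalate_claim) we get O(¬sign_audit_trail).
Premise 5, O(¬cease_operations -> sign_audit_trail), contraposes to O(¬sign_audit_trail -> cease_operations); with O(¬sign_audit_trail) we get O(cease_operations).
Premise 12 is O(¬review_statement -> ¬cease_operations); contrapositively O(cease_operations -> review_statement). Since O(cease_operations) holds, K gives O(review_statement).
Premises 1, 2, 6, 7, 9 do not contribute to this derivation.
Thus O(review_statement), which is F(¬review_statement): ¬review_statement is forbidden.

Forbidden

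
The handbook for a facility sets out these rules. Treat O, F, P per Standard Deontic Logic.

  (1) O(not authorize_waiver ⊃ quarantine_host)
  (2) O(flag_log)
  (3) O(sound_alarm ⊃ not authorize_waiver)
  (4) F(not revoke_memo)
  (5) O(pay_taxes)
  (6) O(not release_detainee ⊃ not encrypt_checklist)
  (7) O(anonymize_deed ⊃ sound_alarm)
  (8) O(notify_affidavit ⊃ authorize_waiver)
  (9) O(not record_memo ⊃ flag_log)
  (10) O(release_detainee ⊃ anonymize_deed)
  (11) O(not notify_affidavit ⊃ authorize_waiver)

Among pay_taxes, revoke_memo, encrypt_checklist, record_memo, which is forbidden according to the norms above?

encrypt_checklist

Premises 8 and 11 cover both cases: O(notify_affidavit ⊃ authorize_waiver) and O(not notify_affidavit ⊃ authorize_waiver). Since notify_affidavit ∨ not notify_affidavit is a tautology, O(authorize_waiver) follows.
Premise 3, O(sound_alarm ⊃ not authorize_waiver), contraposes to O(authorize_waiver ⊃ not sound_alarm); with O(authorize_waiver) we get O(not sound_alarm).
Premise 7 is O(anonymize_deed ⊃ sound_alarm); contrapositively O(not sound_alarm ⊃ not anonymize_deed). Since O(not sound_alarm) holds, K gives O(not anonymize_deed).
The contrapositive of premise 10 (O(release_detainee ⊃ anonymize_deed)) is O(not anonymize_deed ⊃ not release_detainee), and O(not anonymize_deed) is already established, so O(not release_detainee).
Premise 6 is O(not release_detainee ⊃ not encrypt_checklist); since O(not release_detainee), deontic closure gives O(not encrypt_checklist).
So O(not encrypt_checklist) holds, i.e. encrypt_checklist is forbidden. None of the other listed options is forbidden under the premises.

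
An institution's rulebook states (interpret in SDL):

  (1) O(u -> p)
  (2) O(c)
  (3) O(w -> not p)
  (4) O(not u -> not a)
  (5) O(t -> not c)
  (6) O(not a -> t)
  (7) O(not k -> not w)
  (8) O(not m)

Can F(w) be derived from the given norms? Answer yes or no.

Premise 2 gives O(c).
Premise 5, O(t -> not c), contraposes to O(c -> not t); with O(c) we get O(not t).
Premise 6, O(not a -> t), contraposes to O(not t -> a); with O(not t) we get O(a).
Premise 4 is O(not u -> not a); contrapositively O(a -> u). Since O(a) holds, K gives O(u).
Premise 1 is O(u -> p); since O(u), deontic closure gives O(p).
The contrapositive of premise 3 (O(w -> not p)) is O(p -> not w), and O(p) is already established, so O(not w).
Premises 7, 8 do not contribute to this derivation.
So O(not w) holds, i.e. F(w). The claim follows.

Yes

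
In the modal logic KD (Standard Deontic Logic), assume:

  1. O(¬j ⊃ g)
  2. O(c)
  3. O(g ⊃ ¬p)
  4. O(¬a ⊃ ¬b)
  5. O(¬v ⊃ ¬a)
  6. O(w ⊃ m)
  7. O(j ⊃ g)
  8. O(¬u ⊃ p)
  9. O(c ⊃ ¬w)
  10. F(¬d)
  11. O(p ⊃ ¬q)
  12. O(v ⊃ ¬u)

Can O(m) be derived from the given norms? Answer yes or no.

Premise 6 is O(w ⊃ m), but O(w) is not derivable from the premises, so it does not yield O(m).
No other premise forces O(m). An ideal world satisfying every premise can still have m false, so O(m) is not derivable.

No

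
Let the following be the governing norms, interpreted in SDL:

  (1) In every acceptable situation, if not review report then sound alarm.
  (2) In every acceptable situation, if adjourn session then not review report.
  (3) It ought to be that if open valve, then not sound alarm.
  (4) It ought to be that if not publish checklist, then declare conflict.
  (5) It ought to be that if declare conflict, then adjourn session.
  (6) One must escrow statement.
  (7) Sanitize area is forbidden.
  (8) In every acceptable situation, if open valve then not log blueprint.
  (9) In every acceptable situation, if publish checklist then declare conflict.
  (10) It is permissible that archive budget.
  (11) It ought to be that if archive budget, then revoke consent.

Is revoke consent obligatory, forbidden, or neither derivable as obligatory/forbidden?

Premise 11 is O(archive_budget → revoke_consent), but O(archive_budget) is not derivable from the premises (the permission P(archive_budget) asserts only ¬O(¬archive_budget), not O(archive_budget)), so it does not yield O(revoke_consent).
No premise or chain of K-axiom applications forces O(revoke_consent), and none forces O(¬revoke_consent). So revoke_consent is neither obligatory nor forbidden under these norms.

Neither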